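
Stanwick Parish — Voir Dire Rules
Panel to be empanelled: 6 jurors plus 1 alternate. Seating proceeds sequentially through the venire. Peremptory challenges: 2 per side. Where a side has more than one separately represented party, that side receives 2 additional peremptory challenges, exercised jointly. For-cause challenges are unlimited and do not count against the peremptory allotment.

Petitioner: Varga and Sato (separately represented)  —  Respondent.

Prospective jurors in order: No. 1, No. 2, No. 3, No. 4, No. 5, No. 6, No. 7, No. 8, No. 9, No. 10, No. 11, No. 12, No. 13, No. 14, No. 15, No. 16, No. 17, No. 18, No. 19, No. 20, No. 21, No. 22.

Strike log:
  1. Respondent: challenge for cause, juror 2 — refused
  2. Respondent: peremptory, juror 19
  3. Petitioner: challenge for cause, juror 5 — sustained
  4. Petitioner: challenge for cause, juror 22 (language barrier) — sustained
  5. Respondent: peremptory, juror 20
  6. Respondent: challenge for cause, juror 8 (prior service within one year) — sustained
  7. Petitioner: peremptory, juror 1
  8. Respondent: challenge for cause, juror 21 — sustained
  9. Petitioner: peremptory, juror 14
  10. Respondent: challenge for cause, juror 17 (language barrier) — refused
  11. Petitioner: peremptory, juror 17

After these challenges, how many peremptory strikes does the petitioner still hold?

Petitioner allotment: 2 base + 2 multi-party = 4.
Petitioner peremptories used: #1, #14, #17 — 3 (for-cause on #5, #22 don't count).
Remaining: 4 − 3 = 1.

1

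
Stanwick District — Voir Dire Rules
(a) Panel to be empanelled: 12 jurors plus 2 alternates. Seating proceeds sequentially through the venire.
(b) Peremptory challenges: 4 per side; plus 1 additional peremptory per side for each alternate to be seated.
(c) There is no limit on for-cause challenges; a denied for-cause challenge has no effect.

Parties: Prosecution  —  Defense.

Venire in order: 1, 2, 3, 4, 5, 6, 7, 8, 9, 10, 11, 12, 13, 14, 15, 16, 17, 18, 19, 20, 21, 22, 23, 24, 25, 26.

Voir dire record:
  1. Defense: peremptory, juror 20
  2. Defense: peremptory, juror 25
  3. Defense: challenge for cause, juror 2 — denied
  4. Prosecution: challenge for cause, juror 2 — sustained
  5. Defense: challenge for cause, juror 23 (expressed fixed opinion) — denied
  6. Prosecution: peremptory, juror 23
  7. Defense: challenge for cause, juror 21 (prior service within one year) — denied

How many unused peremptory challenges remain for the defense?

Defense allotment: 4 base + 1 × 2 alternates = 6.
Defense peremptories used: #20, #25 — 2 (for-cause on #2, #23, #21 don't count).
Remaining: 6 − 2 = 4.

4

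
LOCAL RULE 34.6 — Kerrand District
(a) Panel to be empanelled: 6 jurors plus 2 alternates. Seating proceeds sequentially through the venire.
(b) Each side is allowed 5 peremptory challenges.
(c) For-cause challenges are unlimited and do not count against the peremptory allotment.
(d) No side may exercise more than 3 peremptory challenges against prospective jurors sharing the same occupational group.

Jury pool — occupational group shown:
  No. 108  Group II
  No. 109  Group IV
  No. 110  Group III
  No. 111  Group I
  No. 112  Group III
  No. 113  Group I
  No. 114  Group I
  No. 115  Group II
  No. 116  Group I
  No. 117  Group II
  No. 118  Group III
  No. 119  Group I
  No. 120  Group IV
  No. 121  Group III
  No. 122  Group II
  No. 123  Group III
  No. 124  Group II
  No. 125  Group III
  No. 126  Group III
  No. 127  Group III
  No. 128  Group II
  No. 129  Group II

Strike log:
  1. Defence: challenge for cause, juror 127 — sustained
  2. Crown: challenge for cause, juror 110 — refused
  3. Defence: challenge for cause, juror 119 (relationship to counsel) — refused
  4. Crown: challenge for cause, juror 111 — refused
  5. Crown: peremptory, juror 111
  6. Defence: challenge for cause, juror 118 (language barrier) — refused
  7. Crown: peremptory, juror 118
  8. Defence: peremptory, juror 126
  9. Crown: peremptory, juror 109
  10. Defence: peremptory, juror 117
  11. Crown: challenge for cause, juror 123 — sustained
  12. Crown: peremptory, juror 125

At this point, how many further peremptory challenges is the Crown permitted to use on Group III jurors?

Crown peremptories so far: #111, #118, #109, #125 — 4 of 5 used, 1 left overall.
Against Group III: #118, #125 — 2 used; per-group cap 3 leaves 1.
Binding limit: min(1, 1) = 1.

1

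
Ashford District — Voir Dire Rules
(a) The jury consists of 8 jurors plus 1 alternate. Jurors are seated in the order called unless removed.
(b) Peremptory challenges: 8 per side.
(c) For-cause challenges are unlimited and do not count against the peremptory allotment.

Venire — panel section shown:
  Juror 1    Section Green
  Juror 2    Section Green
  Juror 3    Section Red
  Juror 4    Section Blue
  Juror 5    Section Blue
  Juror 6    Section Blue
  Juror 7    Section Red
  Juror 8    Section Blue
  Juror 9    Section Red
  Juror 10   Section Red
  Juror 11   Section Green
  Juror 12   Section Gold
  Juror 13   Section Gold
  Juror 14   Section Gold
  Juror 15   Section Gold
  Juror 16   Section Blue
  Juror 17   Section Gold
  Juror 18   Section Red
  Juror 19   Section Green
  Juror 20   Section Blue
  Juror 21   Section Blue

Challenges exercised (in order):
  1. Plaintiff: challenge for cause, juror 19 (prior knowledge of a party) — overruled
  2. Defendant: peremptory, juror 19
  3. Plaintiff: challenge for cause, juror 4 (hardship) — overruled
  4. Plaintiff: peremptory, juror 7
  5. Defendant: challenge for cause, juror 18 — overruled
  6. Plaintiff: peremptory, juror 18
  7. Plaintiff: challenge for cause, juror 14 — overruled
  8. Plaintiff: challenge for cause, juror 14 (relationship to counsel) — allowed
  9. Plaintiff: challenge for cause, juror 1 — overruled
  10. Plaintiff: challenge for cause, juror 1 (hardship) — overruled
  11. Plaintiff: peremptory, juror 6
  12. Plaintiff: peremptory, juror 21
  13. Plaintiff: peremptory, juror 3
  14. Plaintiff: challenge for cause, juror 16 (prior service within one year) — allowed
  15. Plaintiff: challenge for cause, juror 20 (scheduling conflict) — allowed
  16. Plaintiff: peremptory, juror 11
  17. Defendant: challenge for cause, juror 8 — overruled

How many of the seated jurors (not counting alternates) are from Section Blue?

Removed: #3, #6, #7, #11, #14, #16, #18, #19, #20, #21.
Seated jurors 1–8: #1, #2, #4, #5, #8, #9, #10, #12 (alternates #13 not counted).
Of those, in Section Blue: #4, #5, #8 → 3.

3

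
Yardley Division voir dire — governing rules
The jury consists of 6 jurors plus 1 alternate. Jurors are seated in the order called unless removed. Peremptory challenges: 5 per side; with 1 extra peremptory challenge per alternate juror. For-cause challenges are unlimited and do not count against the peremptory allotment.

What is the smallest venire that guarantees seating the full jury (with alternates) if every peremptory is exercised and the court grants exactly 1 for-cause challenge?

20

Seats to fill: 6 + 1 alternates = 7.
Peremptories: 5 + 1×1 = 6 per side × 2 sides = 12.
For-cause removals: 1.
Minimum venire: 7 + 12 + 1 = 20.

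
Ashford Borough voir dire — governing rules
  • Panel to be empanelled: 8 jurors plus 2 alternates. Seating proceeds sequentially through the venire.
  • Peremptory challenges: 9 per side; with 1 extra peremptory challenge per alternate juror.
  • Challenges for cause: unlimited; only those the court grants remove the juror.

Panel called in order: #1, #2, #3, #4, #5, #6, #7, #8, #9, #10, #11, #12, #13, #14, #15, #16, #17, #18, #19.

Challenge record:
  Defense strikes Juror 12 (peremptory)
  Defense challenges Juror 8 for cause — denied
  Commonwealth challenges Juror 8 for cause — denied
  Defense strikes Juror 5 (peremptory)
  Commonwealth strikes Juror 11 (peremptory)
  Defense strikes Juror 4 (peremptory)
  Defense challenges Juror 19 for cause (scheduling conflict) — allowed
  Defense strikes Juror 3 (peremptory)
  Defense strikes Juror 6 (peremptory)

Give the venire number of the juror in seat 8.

14

Removed: #3, #4, #5, #6, #11, #12, #19. (#8 stays — for-cause denied.)
Seating in order: seats 1–8 → #1, #2, #7, #8, #9, #10, #13, #14; alternates → #15, #16.
So seat 8 is #14.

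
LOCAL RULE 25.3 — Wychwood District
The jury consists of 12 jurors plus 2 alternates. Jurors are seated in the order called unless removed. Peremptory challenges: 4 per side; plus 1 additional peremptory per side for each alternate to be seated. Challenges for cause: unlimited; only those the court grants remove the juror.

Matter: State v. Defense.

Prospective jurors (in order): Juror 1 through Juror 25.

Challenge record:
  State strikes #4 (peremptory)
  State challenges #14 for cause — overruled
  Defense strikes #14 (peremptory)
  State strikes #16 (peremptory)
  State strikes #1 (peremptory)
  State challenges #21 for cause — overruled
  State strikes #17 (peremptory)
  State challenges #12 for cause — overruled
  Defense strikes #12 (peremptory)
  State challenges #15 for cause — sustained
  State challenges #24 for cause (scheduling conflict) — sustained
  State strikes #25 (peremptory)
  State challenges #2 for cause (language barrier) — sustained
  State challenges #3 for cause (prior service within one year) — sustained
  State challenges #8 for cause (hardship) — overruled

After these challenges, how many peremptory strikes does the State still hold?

1

State allotment: 4 base + 1 × 2 alternates = 6.
State peremptories used: #4, #16, #1, #17, #25 — 5 (for-cause on #14, #21, #12, #15, #24, #2, #3, #8 don't count).
Remaining: 6 − 5 = 1.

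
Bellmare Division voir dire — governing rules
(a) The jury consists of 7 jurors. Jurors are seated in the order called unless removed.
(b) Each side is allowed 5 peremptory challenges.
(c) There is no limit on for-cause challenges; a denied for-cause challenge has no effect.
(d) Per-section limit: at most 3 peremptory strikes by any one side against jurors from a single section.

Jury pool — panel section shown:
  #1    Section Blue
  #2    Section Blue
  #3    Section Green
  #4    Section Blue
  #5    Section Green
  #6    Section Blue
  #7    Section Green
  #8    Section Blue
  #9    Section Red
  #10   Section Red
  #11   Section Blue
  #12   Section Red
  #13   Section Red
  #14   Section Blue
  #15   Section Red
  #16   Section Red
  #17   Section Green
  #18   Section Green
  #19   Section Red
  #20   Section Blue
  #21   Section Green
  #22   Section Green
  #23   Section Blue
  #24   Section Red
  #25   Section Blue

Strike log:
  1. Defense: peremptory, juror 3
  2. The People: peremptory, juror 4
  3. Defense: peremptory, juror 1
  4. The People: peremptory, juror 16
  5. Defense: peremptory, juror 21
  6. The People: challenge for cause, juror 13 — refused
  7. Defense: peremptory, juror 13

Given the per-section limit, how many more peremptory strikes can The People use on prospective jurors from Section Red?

2

The People peremptories so far: #4, #16 — 2 of 5 used, 3 left overall.
Against Section Red: #16 — 1 used; per-section cap 3 leaves 2.
Binding limit: min(3, 2) = 2.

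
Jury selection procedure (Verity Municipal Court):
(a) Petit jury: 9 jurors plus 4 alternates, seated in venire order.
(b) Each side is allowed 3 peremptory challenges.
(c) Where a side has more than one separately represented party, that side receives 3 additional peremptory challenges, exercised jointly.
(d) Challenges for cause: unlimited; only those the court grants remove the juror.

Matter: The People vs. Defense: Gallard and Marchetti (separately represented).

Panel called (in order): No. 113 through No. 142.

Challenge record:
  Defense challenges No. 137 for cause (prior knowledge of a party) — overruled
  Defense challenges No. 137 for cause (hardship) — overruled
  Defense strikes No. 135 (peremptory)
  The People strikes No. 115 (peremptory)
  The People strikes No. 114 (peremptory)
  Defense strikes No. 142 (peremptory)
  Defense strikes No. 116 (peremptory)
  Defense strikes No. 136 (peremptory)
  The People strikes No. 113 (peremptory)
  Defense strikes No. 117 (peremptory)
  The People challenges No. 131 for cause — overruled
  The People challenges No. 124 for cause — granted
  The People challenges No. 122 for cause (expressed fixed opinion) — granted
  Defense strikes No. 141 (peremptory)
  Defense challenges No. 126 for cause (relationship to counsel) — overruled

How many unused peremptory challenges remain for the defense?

Defense allotment: 3 base + 3 multi-party = 6.
Defense peremptories used: #135, #142, #116, #136, #117, #141 — 6 (for-cause on #137, #137, #126 don't count).
Remaining: 6 − 6 = 0.

0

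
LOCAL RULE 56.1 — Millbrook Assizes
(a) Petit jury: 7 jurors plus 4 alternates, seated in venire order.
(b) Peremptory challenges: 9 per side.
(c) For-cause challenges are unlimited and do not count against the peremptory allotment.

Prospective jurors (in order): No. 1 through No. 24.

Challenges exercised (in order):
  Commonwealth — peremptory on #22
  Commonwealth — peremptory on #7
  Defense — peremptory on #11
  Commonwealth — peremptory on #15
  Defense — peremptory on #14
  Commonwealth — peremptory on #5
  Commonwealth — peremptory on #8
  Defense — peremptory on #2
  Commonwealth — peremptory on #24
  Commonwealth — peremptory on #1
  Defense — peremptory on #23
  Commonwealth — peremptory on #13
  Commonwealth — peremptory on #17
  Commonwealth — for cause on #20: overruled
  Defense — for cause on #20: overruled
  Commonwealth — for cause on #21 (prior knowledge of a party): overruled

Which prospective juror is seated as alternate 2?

Removed: #1, #2, #5, #7, #8, #11, #13, #14, #15, #17, #22, #23, #24. (#20, #21 stay — for-cause denied.)
Seating in order: seats 1–7 → #3, #4, #6, #9, #10, #12, #16; alternates → #18, #19, #20, #21.
So alternate 2 is #19.

19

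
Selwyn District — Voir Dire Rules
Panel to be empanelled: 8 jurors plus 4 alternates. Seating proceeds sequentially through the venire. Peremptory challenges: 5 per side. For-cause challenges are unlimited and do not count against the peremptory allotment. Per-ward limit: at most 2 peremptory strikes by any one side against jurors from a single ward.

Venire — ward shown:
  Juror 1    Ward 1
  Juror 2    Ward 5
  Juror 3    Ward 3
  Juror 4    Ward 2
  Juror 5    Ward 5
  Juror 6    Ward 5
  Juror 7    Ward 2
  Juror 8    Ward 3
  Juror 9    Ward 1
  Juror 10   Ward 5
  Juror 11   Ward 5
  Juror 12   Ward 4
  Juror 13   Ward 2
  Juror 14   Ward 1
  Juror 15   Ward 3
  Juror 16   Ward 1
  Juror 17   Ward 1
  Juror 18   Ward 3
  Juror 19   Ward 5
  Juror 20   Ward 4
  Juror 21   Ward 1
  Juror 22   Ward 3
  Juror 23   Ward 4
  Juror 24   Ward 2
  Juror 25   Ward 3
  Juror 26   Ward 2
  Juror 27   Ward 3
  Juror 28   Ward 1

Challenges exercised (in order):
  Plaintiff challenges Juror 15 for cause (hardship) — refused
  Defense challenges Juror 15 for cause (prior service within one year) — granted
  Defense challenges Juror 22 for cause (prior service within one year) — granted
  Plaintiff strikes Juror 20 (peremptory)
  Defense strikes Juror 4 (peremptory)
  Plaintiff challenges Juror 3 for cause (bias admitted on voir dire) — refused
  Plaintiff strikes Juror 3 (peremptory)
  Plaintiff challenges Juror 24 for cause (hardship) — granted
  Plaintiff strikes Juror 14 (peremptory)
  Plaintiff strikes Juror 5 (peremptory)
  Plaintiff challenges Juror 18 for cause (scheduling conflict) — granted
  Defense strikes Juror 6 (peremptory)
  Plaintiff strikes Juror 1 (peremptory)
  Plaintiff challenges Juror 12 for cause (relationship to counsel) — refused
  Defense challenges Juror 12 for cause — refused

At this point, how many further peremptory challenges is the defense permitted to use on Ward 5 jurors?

Defense peremptories so far: #4, #6 — 2 of 5 used, 3 left overall.
Against Ward 5: #6 — 1 used; per-ward cap 2 leaves 1.
Binding limit: min(3, 1) = 1.

1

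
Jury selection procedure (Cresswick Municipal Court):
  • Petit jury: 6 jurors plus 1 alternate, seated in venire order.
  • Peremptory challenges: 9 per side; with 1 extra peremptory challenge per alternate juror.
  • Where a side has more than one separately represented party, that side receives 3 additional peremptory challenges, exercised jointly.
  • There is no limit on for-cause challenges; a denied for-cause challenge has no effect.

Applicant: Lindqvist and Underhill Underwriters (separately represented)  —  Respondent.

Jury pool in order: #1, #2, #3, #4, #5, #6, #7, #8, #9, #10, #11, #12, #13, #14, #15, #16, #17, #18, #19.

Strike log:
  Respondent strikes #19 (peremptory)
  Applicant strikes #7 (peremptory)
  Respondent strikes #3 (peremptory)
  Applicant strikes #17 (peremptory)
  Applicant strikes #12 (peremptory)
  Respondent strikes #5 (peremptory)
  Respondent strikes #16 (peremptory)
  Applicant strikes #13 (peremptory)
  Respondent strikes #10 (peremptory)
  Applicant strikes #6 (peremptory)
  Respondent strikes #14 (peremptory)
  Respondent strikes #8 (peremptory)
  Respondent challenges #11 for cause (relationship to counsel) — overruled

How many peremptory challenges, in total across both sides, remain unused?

Applicant allotment: 9 base + 1 × 1 alternate + 3 multi-party = 13. Respondent allotment: 9 base + 1 × 1 alternate = 10.
Applicant peremptories used: #7, #17, #12, #13, #6 — 5.
Respondent peremptories used: #19, #3, #5, #16, #10, #14, #8 — 7 (the for-cause on #11 doesn't count).
Remaining: (13 − 5) + (10 − 7) = 11.

11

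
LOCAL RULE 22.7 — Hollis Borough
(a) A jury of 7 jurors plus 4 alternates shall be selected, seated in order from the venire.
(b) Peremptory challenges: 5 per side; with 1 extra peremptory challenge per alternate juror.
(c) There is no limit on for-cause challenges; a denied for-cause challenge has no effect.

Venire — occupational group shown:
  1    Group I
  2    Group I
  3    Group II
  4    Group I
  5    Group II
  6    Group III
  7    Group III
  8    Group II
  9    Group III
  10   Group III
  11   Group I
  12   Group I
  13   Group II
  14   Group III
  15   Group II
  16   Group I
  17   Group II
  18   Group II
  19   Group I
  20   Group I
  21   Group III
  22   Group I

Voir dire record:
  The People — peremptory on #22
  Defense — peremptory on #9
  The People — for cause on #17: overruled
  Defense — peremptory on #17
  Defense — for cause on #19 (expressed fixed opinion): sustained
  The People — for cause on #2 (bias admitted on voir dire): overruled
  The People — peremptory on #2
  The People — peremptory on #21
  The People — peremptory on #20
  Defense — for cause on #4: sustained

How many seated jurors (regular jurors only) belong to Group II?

3

Removed: #2, #4, #9, #17, #19, #20, #21, #22.
Seated jurors 1–7: #1, #3, #5, #6, #7, #8, #10 (alternates #11, #12, #13, #14 not counted).
Of those, in Group II: #3, #5, #8 → 3.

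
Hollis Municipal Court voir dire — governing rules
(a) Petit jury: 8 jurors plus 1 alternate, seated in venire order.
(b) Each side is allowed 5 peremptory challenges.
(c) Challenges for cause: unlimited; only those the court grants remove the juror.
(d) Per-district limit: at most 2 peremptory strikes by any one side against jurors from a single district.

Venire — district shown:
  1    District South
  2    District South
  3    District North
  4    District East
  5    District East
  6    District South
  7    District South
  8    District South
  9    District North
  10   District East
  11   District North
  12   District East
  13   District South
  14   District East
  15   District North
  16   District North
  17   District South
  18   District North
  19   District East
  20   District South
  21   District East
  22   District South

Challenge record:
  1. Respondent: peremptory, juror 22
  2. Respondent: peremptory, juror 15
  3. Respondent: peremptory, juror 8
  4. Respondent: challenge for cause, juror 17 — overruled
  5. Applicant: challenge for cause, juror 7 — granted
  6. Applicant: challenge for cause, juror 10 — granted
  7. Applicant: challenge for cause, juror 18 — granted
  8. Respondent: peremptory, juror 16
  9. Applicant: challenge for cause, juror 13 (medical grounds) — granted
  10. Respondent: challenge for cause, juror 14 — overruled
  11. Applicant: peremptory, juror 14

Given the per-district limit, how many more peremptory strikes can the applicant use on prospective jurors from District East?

Applicant peremptories so far: #14 — 1 of 5 used, 4 left overall.
Against District East: #14 — 1 used; per-district cap 2 leaves 1.
Binding limit: min(4, 1) = 1.

1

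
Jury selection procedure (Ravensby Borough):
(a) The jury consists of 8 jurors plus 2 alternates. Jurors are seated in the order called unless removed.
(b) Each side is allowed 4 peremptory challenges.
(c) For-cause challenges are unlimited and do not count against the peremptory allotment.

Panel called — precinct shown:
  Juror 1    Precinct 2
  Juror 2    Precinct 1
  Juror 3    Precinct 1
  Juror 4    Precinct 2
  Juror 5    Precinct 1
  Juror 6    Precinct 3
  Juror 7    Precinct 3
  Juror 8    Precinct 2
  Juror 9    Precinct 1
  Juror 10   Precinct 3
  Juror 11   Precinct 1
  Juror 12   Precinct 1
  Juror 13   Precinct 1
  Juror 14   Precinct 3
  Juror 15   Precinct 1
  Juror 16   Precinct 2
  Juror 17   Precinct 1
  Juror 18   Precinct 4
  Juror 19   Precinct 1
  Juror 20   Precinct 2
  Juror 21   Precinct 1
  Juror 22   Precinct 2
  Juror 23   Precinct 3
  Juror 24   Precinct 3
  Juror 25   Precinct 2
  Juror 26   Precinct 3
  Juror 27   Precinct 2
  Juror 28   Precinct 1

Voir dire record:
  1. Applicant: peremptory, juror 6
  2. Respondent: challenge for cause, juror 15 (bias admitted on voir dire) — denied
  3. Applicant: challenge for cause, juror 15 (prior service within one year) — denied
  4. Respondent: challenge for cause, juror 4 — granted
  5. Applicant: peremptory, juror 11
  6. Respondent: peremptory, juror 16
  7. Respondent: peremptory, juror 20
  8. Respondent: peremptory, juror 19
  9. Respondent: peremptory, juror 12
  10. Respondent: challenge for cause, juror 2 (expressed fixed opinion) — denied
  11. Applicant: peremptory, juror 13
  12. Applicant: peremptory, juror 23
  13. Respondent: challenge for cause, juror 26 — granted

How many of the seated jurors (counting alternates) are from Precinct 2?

2

Removed: #4, #6, #11, #12, #13, #16, #19, #20, #23, #26.
Seated (10 incl. alternates): #1, #2, #3, #5, #7, #8, #9, #10, #14, #15.
Of those, in Precinct 2: #1, #8 → 2.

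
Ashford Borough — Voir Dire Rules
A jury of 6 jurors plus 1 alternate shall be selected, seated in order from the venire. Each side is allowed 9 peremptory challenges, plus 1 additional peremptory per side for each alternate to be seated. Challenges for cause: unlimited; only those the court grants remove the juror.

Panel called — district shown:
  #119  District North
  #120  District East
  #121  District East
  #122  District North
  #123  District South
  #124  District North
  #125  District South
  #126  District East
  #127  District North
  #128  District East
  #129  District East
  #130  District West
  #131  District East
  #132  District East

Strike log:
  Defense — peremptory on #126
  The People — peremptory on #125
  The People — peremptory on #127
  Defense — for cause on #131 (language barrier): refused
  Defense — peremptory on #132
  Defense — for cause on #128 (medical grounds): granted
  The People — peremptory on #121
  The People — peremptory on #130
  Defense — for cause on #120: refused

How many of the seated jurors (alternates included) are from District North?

Removed: #121, #125, #126, #127, #128, #130, #132.
Seated (7 incl. alternates): #119, #120, #122, #123, #124, #129, #131.
Of those, in District North: #119, #122, #124 → 3.

3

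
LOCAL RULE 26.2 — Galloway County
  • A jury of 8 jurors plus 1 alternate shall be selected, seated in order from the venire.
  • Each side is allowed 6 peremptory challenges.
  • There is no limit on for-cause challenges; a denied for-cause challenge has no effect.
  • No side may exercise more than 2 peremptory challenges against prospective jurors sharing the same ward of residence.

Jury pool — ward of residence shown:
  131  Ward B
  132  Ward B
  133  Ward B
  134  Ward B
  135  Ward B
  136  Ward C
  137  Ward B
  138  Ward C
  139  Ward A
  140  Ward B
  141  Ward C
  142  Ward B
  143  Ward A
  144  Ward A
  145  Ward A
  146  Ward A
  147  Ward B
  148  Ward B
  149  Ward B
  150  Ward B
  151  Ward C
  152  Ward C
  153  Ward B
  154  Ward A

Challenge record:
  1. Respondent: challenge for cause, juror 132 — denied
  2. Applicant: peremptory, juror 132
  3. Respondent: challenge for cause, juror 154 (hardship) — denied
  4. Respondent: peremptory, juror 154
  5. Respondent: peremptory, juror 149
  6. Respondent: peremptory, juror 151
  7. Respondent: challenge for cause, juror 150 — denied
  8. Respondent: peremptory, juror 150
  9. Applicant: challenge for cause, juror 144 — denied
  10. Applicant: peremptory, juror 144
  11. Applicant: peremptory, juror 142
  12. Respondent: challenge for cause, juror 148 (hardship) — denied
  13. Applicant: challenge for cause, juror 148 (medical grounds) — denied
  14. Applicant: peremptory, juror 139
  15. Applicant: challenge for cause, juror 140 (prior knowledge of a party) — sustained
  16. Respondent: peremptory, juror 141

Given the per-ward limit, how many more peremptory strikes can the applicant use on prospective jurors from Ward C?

Applicant peremptories so far: #132, #144, #142, #139 — 4 of 6 used, 2 left overall.
Against Ward C: none yet — per-ward cap 2 leaves 2.
Binding limit: min(2, 2) = 2.

2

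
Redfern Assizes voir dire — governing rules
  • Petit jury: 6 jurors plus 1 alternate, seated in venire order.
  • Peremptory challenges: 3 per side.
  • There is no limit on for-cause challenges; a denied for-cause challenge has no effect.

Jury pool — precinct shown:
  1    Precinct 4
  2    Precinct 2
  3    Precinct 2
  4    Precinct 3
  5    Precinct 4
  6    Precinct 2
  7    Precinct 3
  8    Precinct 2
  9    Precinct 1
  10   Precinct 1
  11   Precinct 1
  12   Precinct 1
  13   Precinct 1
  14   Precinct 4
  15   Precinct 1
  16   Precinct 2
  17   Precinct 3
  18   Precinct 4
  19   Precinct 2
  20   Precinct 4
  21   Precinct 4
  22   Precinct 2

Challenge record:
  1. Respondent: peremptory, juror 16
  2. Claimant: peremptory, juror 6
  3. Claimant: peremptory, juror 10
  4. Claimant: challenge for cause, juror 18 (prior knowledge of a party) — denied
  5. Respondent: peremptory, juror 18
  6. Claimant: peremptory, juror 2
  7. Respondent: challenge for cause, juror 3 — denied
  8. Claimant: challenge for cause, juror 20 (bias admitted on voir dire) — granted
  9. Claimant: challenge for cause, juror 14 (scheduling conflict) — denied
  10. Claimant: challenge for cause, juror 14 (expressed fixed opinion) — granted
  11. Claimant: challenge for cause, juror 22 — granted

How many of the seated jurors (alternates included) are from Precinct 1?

1

Removed: #2, #6, #10, #14, #16, #18, #20, #22.
Seated (7 incl. alternates): #1, #3, #4, #5, #7, #8, #9.
Of those, in Precinct 1: #9 → 1.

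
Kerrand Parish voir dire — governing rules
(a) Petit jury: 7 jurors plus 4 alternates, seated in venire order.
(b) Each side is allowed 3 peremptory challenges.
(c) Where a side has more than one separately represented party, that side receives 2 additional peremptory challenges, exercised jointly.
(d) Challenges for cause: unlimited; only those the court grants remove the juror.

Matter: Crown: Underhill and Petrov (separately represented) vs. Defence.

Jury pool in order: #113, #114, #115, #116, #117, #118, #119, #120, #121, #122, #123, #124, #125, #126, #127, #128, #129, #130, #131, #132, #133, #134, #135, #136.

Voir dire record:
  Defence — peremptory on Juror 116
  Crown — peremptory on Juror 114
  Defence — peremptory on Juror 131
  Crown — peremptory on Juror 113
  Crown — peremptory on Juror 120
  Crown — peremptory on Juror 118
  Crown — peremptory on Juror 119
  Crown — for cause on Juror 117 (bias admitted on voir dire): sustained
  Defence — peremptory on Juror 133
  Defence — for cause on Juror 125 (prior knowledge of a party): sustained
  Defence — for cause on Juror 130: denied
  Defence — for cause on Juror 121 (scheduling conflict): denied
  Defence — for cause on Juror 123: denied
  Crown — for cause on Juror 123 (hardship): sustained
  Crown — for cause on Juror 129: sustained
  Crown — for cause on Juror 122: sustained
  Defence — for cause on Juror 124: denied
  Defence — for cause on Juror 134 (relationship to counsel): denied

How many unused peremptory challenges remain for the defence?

Defence allotment: 3.
Defence peremptories used: #116, #131, #133 — 3 (for-cause on #125, #130, #121, #123, #124, #134 don't count).
Remaining: 3 − 3 = 0.

0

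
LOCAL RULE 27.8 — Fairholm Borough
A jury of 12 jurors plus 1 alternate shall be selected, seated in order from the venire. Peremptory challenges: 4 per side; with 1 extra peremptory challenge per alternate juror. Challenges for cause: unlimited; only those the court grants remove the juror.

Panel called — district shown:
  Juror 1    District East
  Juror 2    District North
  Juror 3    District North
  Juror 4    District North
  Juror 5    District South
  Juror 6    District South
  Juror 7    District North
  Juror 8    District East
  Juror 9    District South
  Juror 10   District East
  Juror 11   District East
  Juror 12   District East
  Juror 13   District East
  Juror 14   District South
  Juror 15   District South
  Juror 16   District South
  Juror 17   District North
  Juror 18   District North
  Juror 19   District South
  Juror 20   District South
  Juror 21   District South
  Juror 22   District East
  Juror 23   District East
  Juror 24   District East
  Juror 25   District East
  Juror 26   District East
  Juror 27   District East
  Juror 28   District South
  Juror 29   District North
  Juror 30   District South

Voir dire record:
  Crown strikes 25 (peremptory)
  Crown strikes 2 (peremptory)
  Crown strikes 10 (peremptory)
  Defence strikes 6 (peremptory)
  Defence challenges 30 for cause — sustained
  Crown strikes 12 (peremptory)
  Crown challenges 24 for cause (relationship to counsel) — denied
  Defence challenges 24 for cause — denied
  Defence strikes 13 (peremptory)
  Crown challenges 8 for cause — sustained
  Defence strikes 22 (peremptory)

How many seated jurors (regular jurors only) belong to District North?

5

Removed: #2, #6, #8, #10, #12, #13, #22, #25, #30.
Seated jurors 1–12: #1, #3, #4, #5, #7, #9, #11, #14, #15, #16, #17, #18 (alternates #19 not counted).
Of those, in District North: #3, #4, #7, #17, #18 → 5.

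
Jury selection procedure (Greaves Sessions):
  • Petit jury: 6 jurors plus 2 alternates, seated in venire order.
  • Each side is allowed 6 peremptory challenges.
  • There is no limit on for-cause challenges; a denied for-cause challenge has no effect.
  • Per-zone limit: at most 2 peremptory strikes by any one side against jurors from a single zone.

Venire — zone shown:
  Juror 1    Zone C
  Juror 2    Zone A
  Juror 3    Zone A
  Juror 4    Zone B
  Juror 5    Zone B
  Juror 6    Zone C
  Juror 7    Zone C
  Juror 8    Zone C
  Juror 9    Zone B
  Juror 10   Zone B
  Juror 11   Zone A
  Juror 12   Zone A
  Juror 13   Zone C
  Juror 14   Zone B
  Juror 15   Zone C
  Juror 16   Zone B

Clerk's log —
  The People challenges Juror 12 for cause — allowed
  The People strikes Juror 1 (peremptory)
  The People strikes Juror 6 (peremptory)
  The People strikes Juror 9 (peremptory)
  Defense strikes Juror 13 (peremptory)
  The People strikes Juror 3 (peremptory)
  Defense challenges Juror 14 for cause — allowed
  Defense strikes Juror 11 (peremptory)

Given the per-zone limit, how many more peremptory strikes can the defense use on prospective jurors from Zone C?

Defense peremptories so far: #13, #11 — 2 of 6 used, 4 left overall.
Against Zone C: #13 — 1 used; per-zone cap 2 leaves 1.
Binding limit: min(4, 1) = 1.

1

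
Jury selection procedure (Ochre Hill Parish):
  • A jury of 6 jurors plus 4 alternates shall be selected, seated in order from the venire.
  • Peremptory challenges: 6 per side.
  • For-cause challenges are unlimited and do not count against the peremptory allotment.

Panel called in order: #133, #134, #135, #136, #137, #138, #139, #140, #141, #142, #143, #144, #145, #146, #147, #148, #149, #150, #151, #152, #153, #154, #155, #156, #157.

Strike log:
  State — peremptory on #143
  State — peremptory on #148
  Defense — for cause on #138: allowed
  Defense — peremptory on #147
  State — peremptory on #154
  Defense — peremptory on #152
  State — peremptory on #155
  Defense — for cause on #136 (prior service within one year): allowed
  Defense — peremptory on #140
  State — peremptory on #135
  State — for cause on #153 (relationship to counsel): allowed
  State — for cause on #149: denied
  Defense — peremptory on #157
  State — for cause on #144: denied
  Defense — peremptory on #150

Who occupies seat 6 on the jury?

142

Removed: #135, #136, #138, #140, #143, #147, #148, #150, #152, #153, #154, #155, #157. (#144, #149 stay — for-cause denied.)
Seating in order: seats 1–6 → #133, #134, #137, #139, #141, #142; alternates → #144, #145, #146, #149.
So seat 6 is #142.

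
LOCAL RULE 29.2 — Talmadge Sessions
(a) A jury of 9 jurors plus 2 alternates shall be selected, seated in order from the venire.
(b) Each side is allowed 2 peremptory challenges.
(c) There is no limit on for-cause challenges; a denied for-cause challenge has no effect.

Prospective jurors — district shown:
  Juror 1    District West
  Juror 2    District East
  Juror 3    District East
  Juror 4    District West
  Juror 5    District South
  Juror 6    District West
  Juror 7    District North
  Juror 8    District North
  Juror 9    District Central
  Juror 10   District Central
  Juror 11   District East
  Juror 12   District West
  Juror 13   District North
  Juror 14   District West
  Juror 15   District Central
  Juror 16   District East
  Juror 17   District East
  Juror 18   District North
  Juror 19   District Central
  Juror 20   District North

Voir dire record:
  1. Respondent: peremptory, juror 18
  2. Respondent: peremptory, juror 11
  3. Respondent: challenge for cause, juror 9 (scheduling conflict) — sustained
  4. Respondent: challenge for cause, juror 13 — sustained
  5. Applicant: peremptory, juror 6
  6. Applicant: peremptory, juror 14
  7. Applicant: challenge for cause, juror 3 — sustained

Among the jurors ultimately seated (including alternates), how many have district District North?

Removed: #3, #6, #9, #11, #13, #14, #18.
Seated (11 incl. alternates): #1, #2, #4, #5, #7, #8, #10, #12, #15, #16, #17.
Of those, in District North: #7, #8 → 2.

2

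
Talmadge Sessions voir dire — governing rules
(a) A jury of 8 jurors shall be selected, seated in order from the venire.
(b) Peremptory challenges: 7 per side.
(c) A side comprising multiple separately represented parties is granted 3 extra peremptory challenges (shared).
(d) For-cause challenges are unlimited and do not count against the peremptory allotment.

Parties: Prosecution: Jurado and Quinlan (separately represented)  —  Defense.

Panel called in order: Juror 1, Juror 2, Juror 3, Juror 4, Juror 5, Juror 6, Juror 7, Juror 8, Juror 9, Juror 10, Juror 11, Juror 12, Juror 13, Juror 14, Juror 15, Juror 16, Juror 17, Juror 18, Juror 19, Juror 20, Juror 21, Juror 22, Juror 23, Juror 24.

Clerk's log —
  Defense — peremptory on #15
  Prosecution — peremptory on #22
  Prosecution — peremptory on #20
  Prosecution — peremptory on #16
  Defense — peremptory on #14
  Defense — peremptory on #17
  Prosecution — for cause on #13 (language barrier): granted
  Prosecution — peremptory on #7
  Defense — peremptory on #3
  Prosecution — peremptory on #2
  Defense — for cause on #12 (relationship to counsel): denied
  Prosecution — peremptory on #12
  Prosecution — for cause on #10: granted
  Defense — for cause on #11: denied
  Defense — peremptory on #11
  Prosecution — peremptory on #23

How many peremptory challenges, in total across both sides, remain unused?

5

Prosecution allotment: 7 base + 3 multi-party = 10. Defense allotment: 7.
Prosecution peremptories used: #22, #20, #16, #7, #2, #12, #23 — 7 (for-cause on #13, #10 don't count).
Defense peremptories used: #15, #14, #17, #3, #11 — 5 (for-cause on #12, #11 don't count).
Remaining: (10 − 7) + (7 − 5) = 5.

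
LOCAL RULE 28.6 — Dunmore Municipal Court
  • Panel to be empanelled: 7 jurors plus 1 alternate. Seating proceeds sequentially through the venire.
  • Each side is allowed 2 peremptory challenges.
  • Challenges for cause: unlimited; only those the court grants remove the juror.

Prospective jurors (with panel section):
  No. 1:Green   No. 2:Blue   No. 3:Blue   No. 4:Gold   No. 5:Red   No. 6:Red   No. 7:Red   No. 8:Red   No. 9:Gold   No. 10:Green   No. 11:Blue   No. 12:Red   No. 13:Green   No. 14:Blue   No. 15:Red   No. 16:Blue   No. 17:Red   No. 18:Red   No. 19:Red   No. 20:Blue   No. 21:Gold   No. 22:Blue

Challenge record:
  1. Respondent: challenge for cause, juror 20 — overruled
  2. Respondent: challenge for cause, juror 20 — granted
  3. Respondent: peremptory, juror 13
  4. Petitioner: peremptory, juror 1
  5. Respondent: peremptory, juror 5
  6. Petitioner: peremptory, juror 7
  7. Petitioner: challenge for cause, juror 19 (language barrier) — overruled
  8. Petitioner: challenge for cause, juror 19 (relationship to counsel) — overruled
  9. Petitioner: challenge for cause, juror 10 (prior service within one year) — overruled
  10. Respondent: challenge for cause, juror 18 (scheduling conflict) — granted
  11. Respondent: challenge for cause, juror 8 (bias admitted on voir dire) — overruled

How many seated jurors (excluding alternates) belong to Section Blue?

2

Removed: #1, #5, #7, #13, #18, #20.
Seated jurors 1–7: #2, #3, #4, #6, #8, #9, #10 (alternates #11 not counted).
Of those, in Section Blue: #2, #3 → 2.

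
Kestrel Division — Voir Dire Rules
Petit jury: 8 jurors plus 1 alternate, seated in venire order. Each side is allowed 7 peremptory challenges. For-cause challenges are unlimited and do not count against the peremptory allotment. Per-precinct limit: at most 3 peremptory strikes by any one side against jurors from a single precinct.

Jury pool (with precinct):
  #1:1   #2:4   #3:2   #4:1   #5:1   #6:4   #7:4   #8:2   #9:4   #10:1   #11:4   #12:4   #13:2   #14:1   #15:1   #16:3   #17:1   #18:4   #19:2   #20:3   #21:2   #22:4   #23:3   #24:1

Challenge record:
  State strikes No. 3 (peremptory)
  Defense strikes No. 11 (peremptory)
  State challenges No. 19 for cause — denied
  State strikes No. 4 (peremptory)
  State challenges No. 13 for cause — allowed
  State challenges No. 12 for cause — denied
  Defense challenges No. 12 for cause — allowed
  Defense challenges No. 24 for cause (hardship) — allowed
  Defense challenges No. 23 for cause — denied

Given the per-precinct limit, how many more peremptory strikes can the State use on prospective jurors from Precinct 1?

2

State peremptories so far: #3, #4 — 2 of 7 used, 5 left overall.
Against Precinct 1: #4 — 1 used; per-precinct cap 3 leaves 2.
Binding limit: min(5, 2) = 2.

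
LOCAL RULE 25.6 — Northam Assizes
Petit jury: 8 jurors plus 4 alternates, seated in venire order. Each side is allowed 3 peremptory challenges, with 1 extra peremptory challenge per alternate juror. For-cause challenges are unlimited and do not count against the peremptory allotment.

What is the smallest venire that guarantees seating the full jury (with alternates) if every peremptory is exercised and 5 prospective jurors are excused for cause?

31

Seats to fill: 8 + 4 alternates = 12.
Peremptories: 3 + 1×4 = 7 per side × 2 sides = 14.
For-cause removals: 5.
Minimum venire: 12 + 14 + 5 = 31.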